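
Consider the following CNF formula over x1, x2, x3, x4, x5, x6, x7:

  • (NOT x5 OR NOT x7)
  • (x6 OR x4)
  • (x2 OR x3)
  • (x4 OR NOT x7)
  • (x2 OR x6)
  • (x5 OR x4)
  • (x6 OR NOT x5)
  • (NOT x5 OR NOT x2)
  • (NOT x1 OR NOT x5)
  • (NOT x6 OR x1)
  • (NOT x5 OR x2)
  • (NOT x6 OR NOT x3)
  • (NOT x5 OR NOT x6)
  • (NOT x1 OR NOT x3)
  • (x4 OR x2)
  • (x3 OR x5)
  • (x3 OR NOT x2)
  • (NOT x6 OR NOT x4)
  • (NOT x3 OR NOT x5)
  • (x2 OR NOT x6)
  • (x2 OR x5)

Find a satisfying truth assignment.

x1=False  x2=True  x3=True  x4=True  x5=False  x6=False  x7=True

Check each clause:
  1. (NOT x5 OR NOT x7) — NOT x5 is true.
  2. (x6 OR x4) — x4 is true.
  3. (x3 OR x2) — x2 is true.
  4. (x4 OR NOT x7) — x4 is true.
  5. (x6 OR x2) — x2 is true.
  6. (x4 OR x5) — x4 is true.
  7. (NOT x5 OR x6) — NOT x5 is true.
  8. (NOT x2 OR NOT x5) — NOT x5 is true.
  9. (NOT x1 OR NOT x5) — NOT x5 is true.
  10. (x1 OR NOT x6) — NOT x6 is true.
  11. (x2 OR NOT x5) — x2 is true.
  12. (NOT x6 OR NOT x3) — NOT x6 is true.
  13. (NOT x6 OR NOT x5) — NOT x6 is true.
  14. (NOT x3 OR NOT x1) — NOT x1 is true.
  15. (x4 OR x2) — x2 is true.
  16. (x5 OR x3) — x3 is true.
  17. (x3 OR NOT x2) — x3 is true.
  18. (NOT x6 OR NOT x4) — NOT x6 is true.
  19. (NOT x5 OR NOT x3) — NOT x5 is true.
  20. (x2 OR NOT x6) — x2 is true.
  21. (x5 OR x2) — x2 is true.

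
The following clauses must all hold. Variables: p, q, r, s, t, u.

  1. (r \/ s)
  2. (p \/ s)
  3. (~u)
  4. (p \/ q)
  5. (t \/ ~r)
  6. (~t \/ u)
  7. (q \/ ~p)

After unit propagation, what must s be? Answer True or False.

True

(~u) stands alone — u = False.
From (~t \/ u) and u = False: t = False.
From (t \/ ~r) and t = False: r = False.
From (s \/ r) and r = False: s = True.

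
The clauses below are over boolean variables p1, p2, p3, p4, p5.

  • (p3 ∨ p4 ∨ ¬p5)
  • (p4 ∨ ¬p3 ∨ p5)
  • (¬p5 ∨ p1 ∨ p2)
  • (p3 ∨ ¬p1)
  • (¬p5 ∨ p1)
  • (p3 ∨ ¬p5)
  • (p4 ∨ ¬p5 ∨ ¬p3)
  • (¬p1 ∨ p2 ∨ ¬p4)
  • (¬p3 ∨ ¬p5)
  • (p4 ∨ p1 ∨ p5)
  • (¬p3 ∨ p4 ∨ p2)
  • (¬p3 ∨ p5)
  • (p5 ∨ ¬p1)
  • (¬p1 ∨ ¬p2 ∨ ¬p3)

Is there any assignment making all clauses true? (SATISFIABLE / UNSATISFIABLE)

SATISFIABLE

Branch on p1: take p1 = False.
  then p5 is forced to False.
  then p4 is forced to True.
  then p3 is forced to False.
p2 is now unconstrained; take p2 = False.
So p1 = False, p2 = False, p3 = False, p4 = True, p5 = False is a satisfying assignment.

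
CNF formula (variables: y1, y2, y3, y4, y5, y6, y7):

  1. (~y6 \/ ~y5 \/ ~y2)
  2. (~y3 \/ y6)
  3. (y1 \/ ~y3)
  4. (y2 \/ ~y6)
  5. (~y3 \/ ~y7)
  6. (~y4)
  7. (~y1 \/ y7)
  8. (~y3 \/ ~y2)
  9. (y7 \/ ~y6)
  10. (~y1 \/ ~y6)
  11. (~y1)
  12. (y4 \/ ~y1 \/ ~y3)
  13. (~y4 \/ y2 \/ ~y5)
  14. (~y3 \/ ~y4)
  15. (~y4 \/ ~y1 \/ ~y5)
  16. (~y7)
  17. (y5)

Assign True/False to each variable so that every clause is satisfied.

y1=F, y2=F, y3=F, y4=F, y5=T, y6=F, y7=F

Check each clause:
  1. (~y6 \/ ~y5 \/ ~y2) — ~y6 is true.
  2. (y6 \/ ~y3) — ~y3 is true.
  3. (~y3 \/ y1) — ~y3 is true.
  4. (y2 \/ ~y6) — ~y6 is true.
  5. (~y3 \/ ~y7) — ~y7 is true.
  6. (~y4) — ~y4 is true.
  7. (~y1 \/ y7) — ~y1 is true.
  8. (~y2 \/ ~y3) — ~y3 is true.
  9. (~y6 \/ y7) — ~y6 is true.
  10. (~y6 \/ ~y1) — ~y6 is true.
  11. (~y1) — ~y1 is true.
  12. (y4 \/ ~y3 \/ ~y1) — ~y3 is true.
  13. (~y4 \/ y2 \/ ~y5) — ~y4 is true.
  14. (~y3 \/ ~y4) — ~y4 is true.
  15. (~y1 \/ ~y4 \/ ~y5) — ~y4 is true.
  16. (~y7) — ~y7 is true.
  17. (y5) — y5 is true.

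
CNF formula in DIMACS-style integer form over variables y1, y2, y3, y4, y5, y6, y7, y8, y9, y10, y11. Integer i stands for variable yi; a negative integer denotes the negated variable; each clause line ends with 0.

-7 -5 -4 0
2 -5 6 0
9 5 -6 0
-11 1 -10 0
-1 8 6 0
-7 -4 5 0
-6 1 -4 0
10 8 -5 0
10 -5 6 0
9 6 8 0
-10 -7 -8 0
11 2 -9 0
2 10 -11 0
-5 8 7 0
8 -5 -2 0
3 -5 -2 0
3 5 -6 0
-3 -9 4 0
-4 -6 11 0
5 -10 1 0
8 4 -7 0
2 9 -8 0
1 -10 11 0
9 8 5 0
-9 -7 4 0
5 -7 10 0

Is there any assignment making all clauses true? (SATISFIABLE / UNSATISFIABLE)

SATISFIABLE

Try y1 = False.
The remaining clauses are satisfied by y2 = True, y3 = True, y4 = False, y5 = True, y6 = True, y7 = True, y8 = True, y9 = False, y10 = False, y11 = False.
So y1 = F, y2 = T, y3 = T, y4 = F, y5 = T, y6 = T, y7 = T, y8 = T, y9 = F, y10 = F, y11 = F is a satisfying assignment.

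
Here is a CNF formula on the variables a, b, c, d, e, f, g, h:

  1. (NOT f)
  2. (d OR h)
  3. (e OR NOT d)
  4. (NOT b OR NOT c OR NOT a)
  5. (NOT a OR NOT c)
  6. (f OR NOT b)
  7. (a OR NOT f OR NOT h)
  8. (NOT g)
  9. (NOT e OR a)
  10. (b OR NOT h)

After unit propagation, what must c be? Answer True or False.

(NOT f) is a unit clause: f = False.
(f OR NOT b): since f = False, the clause reduces to (NOT b). b = False.
(NOT g) is a unit clause: g = False.
(NOT h OR b): since b = False, the clause reduces to (NOT h). h = False.
(h OR d) with h = False leaves only d, so d = True.
(e OR NOT d) with d = True leaves only e, so e = True.
(NOT e OR a): since e = True, the clause reduces to (a). a = True.
From (NOT a OR NOT c) and a = True: c = False.

False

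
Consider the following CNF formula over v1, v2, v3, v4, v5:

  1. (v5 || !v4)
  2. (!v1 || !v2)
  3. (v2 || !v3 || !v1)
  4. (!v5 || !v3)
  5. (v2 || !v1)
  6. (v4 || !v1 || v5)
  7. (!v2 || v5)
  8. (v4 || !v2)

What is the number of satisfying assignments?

5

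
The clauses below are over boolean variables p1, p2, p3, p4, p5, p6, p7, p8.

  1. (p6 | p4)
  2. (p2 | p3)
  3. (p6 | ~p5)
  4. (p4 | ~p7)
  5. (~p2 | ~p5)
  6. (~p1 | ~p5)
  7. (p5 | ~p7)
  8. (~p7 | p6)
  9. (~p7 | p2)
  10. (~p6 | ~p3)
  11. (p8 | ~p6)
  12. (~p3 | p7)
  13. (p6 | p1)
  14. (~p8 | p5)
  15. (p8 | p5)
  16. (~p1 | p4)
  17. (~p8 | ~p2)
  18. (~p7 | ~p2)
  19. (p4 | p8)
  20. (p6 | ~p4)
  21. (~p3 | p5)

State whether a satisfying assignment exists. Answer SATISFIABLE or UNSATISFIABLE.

UNSATISFIABLE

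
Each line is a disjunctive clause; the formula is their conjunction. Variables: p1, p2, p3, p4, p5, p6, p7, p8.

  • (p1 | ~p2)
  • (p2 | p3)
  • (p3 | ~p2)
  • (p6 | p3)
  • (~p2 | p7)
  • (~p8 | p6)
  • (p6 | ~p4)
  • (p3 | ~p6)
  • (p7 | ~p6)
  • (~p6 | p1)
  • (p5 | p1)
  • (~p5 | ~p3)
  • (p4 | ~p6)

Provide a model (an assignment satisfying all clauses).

p1 occurs only positively in the remaining clauses — set p1 = True.
Pure literal: p7 appears only positively; assign p7 = True.
Set p2 = False and propagate.
  then p3 is forced to True.
  then p5 is forced to False.
The remaining clauses are satisfied by p4 = True, p6 = True, p8 = False.
Check each clause:
  1. (~p2 | p1) — p1 is true.
  2. (p2 | p3) — p3 is true.
  3. (~p2 | p3) — p3 is true.
  4. (p3 | p6) — p3 is true.
  5. (p7 | ~p2) — ~p2 is true.
  6. (p6 | ~p8) — ~p8 is true.
  7. (p6 | ~p4) — p6 is true.
  8. (~p6 | p3) — p3 is true.
  9. (~p6 | p7) — p7 is true.
  10. (~p6 | p1) — p1 is true.
  11. (p5 | p1) — p1 is true.
  12. (~p3 | ~p5) — ~p5 is true.
  13. (p4 | ~p6) — p4 is true.

p1=True  p2=False  p3=True  p4=True  p5=False  p6=True  p7=True  p8=False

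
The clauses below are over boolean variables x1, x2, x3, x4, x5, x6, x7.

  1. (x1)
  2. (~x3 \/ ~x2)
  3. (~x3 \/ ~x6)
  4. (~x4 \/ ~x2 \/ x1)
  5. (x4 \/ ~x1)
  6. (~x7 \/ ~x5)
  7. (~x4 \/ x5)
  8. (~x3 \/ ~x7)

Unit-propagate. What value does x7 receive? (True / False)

False

(x1) is a unit clause: x1 = True.
(x4 \/ ~x1): since x1 = True, the clause reduces to (x4). x4 = True.
In (x5 \/ ~x4), ~x4 is now false; x5 must hold, so x5 = True.
In (~x7 \/ ~x5), ~x5 is now false; ~x7 must hold, so x7 = False.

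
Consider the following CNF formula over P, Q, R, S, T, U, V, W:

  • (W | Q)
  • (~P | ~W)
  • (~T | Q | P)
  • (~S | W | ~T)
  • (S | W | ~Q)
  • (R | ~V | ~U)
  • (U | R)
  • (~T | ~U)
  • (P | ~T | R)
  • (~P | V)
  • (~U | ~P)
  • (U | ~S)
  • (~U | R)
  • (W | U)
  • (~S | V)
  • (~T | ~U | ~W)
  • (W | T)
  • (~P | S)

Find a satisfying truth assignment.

Pure literal: R appears only positively; assign R = True.
Set P = False and propagate.
For the remaining variables, Q = False, S = False, T = False, U = False, V = True, W = True works.
Every clause has at least one true literal under this assignment.

P=F, Q=F, R=T, S=F, T=F, U=F, V=T, W=T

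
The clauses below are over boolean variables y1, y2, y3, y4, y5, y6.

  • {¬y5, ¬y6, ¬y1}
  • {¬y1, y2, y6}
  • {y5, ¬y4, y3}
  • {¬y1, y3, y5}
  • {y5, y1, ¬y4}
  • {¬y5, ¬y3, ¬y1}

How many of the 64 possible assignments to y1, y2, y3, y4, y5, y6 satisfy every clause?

32

Case analysis on y1 and y5:
  y1=1, y5=1: remaining (y2,y3,y4,y6) ∈ {(1,0,0,0); (1,0,1,0)} — 2.
  y1=1, y5=0: y4 free; 3 ways for (y2,y3,y6) × 2^1 = 6.
  y1=0, y5=1: y2, y3, y4, y6 free → 2^4 = 16.
  y1=0, y5=0: forces y4=0; y2, y3, y6 free → 2^3 = 8.
Total: 2 + 6 + 16 + 8 = 32.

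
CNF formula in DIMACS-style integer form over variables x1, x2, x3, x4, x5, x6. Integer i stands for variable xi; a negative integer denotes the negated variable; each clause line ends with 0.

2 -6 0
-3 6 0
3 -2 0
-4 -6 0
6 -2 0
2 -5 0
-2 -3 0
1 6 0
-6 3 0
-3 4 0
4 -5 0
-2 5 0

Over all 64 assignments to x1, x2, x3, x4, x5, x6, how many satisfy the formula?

2

Satisfying assignments:
  x1=T x2=F x3=F x4=F x5=F x6=F
  x1=T x2=F x3=F x4=T x5=F x6=F
Count: 2.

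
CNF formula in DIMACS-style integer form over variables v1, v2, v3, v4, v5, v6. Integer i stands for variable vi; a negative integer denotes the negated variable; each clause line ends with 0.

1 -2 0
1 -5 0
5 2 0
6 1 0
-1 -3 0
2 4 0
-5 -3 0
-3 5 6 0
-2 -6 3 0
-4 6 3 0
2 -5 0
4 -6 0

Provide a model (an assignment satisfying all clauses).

v1=True, v2=True, v3=False, v4=False, v5=False, v6=False

Check each clause:
  1. (v1 \/ ~v2) — v1 is true.
  2. (v1 \/ ~v5) — v1 is true.
  3. (v5 \/ v2) — v2 is true.
  4. (v6 \/ v1) — v1 is true.
  5. (~v1 \/ ~v3) — ~v3 is true.
  6. (v4 \/ v2) — v2 is true.
  7. (~v5 \/ ~v3) — ~v5 is true.
  8. (~v3 \/ v6 \/ v5) — ~v3 is true.
  9. (v3 \/ ~v2 \/ ~v6) — ~v6 is true.
  10. (v6 \/ ~v4 \/ v3) — ~v4 is true.
  11. (v2 \/ ~v5) — v2 is true.
  12. (v4 \/ ~v6) — ~v6 is true.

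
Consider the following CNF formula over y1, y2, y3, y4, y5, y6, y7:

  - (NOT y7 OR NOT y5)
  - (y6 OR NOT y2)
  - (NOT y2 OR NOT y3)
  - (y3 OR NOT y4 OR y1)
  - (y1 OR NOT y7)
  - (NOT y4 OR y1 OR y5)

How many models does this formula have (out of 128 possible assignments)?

42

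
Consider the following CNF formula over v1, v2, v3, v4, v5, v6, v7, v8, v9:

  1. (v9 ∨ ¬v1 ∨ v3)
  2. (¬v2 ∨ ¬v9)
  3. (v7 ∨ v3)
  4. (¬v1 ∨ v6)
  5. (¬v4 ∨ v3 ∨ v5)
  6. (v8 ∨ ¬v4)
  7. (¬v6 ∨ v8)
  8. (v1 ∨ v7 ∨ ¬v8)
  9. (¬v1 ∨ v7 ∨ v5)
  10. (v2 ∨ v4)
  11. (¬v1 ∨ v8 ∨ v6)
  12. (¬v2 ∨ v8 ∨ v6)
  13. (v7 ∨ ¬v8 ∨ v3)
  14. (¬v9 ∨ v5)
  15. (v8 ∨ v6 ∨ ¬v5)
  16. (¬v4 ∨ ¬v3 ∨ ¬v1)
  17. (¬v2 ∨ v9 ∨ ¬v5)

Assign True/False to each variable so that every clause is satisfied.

v1=False, v2=True, v3=True, v4=False, v5=False, v6=True, v7=True, v8=True, v9=False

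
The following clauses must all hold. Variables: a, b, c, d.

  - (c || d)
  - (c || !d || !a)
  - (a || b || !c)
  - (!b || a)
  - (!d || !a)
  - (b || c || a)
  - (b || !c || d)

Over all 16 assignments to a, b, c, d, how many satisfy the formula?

1

Satisfying assignments:
  a=T b=T c=T d=F
Count: 1.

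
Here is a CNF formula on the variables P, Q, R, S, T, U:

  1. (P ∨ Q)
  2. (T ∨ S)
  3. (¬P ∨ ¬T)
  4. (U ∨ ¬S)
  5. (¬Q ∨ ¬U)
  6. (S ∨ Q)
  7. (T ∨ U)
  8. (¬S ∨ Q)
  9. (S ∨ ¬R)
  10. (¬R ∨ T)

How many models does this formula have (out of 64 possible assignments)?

1

The models are:
  P=0 Q=1 R=0 S=0 T=1 U=0
That's 1 in total.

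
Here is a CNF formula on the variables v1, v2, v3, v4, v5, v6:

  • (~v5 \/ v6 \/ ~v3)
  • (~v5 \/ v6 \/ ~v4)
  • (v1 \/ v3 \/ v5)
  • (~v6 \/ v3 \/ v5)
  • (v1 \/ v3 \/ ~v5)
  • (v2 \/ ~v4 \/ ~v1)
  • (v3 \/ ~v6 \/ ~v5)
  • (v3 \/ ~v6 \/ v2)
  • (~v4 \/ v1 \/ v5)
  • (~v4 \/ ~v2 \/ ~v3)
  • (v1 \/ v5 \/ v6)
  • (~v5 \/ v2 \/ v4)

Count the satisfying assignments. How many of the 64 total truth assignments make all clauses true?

Case analysis on v5 and v3:
  v5=T, v3=T: remaining (v1,v2,v4,v6) ∈ {(F,F,T,T); (F,T,F,T); (T,T,F,T)} — 3.
  v5=T, v3=F: remaining (v1,v2,v4,v6) ∈ {(T,T,F,F)} — 1.
  v5=F, v3=T: v2 free; 3 ways for (v1,v4,v6) × 2^1 = 6.
  v5=F, v3=F: remaining (v1,v2,v4,v6) ∈ {(T,F,F,F); (T,T,F,F); (T,T,T,F)} — 3.
Total: 3 + 1 + 6 + 3 = 13.

13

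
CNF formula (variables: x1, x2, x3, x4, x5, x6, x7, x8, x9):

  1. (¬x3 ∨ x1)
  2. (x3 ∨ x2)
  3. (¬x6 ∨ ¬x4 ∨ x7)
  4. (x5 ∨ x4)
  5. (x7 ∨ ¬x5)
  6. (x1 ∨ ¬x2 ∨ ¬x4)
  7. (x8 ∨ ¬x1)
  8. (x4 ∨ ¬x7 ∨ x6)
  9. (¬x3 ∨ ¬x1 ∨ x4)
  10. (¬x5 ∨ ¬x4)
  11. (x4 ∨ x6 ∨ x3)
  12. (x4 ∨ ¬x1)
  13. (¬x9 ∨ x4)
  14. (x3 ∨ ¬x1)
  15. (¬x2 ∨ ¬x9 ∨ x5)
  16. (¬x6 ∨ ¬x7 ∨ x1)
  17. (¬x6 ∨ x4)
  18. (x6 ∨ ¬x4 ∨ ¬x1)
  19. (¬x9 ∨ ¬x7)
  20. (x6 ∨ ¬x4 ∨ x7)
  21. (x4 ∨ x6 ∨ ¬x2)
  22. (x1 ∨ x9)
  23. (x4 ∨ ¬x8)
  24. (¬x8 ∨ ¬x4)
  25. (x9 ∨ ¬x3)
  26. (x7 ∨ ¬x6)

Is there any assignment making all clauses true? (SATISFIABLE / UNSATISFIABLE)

UNSATISFIABLE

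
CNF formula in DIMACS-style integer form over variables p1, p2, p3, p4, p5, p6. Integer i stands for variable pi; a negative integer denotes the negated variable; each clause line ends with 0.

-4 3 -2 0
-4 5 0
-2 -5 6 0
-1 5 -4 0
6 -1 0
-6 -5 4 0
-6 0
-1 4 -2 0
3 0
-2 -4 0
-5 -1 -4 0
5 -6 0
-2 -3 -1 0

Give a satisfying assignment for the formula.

p1=False, p2=False, p3=True, p4=False, p5=True, p6=False

Check each clause:
  1. (¬p2 ∨ ¬p4 ∨ p3) — p3 is true.
  2. (p5 ∨ ¬p4) — ¬p4 is true.
  3. (¬p2 ∨ ¬p5 ∨ p6) — ¬p2 is true.
  4. (¬p4 ∨ ¬p1 ∨ p5) — ¬p4 is true.
  5. (p6 ∨ ¬p1) — ¬p1 is true.
  6. (¬p6 ∨ p4 ∨ ¬p5) — ¬p6 is true.
  7. (¬p6) — ¬p6 is true.
  8. (¬p2 ∨ p4 ∨ ¬p1) — ¬p1 is true.
  9. (p3) — p3 is true.
  10. (¬p2 ∨ ¬p4) — ¬p4 is true.
  11. (¬p1 ∨ ¬p4 ∨ ¬p5) — ¬p4 is true.
  12. (¬p6 ∨ p5) — ¬p6 is true.
  13. (¬p1 ∨ ¬p3 ∨ ¬p2) — ¬p1 is true.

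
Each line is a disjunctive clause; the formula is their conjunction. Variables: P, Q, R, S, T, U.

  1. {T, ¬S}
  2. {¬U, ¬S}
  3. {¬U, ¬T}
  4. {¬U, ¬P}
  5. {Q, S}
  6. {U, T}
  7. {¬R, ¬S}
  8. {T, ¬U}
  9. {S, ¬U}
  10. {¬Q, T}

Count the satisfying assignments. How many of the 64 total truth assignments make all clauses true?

8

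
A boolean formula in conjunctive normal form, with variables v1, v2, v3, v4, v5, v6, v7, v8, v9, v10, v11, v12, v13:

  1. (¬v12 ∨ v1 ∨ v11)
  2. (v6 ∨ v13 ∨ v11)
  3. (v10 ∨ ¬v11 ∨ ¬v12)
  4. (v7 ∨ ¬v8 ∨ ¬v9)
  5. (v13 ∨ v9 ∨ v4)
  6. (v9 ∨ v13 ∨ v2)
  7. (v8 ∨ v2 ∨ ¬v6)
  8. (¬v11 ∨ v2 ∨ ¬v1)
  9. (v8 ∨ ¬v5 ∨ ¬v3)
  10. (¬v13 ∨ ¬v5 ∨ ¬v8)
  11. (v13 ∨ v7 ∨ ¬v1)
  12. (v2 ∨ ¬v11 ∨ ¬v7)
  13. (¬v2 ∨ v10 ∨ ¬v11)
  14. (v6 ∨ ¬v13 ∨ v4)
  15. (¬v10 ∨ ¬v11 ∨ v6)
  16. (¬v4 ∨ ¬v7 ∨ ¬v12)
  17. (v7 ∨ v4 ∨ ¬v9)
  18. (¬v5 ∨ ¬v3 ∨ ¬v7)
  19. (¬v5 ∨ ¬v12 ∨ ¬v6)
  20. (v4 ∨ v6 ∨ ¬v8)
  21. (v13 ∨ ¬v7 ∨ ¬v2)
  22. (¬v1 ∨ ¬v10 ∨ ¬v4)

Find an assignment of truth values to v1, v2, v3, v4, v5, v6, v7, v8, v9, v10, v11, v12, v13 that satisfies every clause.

v1=T, v2=T, v3=T, v4=F, v5=F, v6=T, v7=T, v8=T, v9=T, v10=T, v11=T, v12=F, v13=T

Check each clause:
  1. (v11 ∨ ¬v12 ∨ v1) — v1 is true.
  2. (v13 ∨ v11 ∨ v6) — v11 is true.
  3. (¬v11 ∨ ¬v12 ∨ v10) — v10 is true.
  4. (¬v9 ∨ ¬v8 ∨ v7) — v7 is true.
  5. (v13 ∨ v9 ∨ v4) — v9 is true.
  6. (v13 ∨ v2 ∨ v9) — v9 is true.
  7. (¬v6 ∨ v2 ∨ v8) — v8 is true.
  8. (¬v1 ∨ ¬v11 ∨ v2) — v2 is true.
  9. (¬v5 ∨ ¬v3 ∨ v8) — v8 is true.
  10. (¬v5 ∨ ¬v13 ∨ ¬v8) — ¬v5 is true.
  11. (¬v1 ∨ v7 ∨ v13) — v13 is true.
  12. (v2 ∨ ¬v7 ∨ ¬v11) — v2 is true.
  13. (¬v2 ∨ v10 ∨ ¬v11) — v10 is true.
  14. (¬v13 ∨ v4 ∨ v6) — v6 is true.
  15. (v6 ∨ ¬v10 ∨ ¬v11) — v6 is true.
  16. (¬v4 ∨ ¬v7 ∨ ¬v12) — ¬v12 is true.
  17. (v4 ∨ ¬v9 ∨ v7) — v7 is true.
  18. (¬v5 ∨ ¬v3 ∨ ¬v7) — ¬v5 is true.
  19. (¬v5 ∨ ¬v12 ∨ ¬v6) — ¬v5 is true.
  20. (v6 ∨ ¬v8 ∨ v4) — v6 is true.
  21. (¬v7 ∨ ¬v2 ∨ v13) — v13 is true.
  22. (¬v4 ∨ ¬v10 ∨ ¬v1) — ¬v4 is true.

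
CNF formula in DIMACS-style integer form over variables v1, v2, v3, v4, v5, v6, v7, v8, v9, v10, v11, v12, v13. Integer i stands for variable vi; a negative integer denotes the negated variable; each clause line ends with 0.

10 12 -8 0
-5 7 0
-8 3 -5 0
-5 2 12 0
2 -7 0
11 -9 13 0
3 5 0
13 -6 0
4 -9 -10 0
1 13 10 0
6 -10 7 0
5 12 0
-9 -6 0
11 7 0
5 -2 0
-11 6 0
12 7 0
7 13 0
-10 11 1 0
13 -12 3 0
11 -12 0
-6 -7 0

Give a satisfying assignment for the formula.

Pure literal: v1 appears only positively; assign v1 = True.
v3 occurs only positively in the remaining clauses — set v3 = True.
Set v2 = True and propagate.
  then v5 is forced to True.
  then v7 is forced to True.
  then v6 is forced to False.
  then v11 is forced to False.
  then v12 is forced to False.
For the remaining variables, v4 = False, v8 = True, v9 = False, v10 = True, v13 = False works.
Check each clause:
  1. (¬v8 ∨ v12 ∨ v10) — v10 is true.
  2. (v7 ∨ ¬v5) — v7 is true.
  3. (v3 ∨ ¬v5 ∨ ¬v8) — v3 is true.
  4. (¬v5 ∨ v12 ∨ v2) — v2 is true.
  5. (¬v7 ∨ v2) — v2 is true.
  6. (¬v9 ∨ v11 ∨ v13) — ¬v9 is true.
  7. (v5 ∨ v3) — v3 is true.
  8. (v13 ∨ ¬v6) — ¬v6 is true.
  9. (v4 ∨ ¬v10 ∨ ¬v9) — ¬v9 is true.
  10. (v10 ∨ v13 ∨ v1) — v1 is true.
  11. (¬v10 ∨ v7 ∨ v6) — v7 is true.
  12. (v12 ∨ v5) — v5 is true.
  13. (¬v6 ∨ ¬v9) — ¬v6 is true.
  14. (v11 ∨ v7) — v7 is true.
  15. (¬v2 ∨ v5) — v5 is true.
  16. (¬v11 ∨ v6) — ¬v11 is true.
  17. (v12 ∨ v7) — v7 is true.
  18. (v13 ∨ v7) — v7 is true.
  19. (¬v10 ∨ v11 ∨ v1) — v1 is true.
  20. (v3 ∨ ¬v12 ∨ v13) — v3 is true.
  21. (v11 ∨ ¬v12) — ¬v12 is true.
  22. (¬v6 ∨ ¬v7) — ¬v6 is true.

v1=True, v2=True, v3=True, v4=False, v5=True, v6=False, v7=True, v8=True, v9=False, v10=True, v11=False, v12=False, v13=False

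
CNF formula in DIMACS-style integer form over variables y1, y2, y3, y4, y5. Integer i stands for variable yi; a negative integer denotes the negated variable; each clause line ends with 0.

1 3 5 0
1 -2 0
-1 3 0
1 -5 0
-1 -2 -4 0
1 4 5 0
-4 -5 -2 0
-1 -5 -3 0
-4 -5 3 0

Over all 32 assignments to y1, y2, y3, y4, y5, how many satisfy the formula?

4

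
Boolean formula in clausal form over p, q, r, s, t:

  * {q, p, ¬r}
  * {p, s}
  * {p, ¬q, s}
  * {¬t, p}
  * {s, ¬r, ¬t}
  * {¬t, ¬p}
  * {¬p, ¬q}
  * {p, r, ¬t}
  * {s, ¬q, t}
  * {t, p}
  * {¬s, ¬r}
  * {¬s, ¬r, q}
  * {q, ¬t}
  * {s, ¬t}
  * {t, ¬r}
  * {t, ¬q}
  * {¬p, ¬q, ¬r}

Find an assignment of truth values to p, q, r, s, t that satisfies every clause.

p=T, q=F, r=F, s=F, t=F

Try p = True.
  then t is forced to False.
  then q is forced to False.
  then r is forced to False.
s is now unconstrained; take s = False.
Check each clause:
  1. {q, p, ¬r} — p is true.
  2. {s, p} — p is true.
  3. {¬q, s, p} — p is true.
  4. {p, ¬t} — p is true.
  5. {¬r, s, ¬t} — ¬t is true.
  6. {¬t, ¬p} — ¬t is true.
  7. {¬p, ¬q} — ¬q is true.
  8. {r, p, ¬t} — p is true.
  9. {t, s, ¬q} — ¬q is true.
  10. {t, p} — p is true.
  11. {¬s, ¬r} — ¬s is true.
  12. {¬s, ¬r, q} — ¬s is true.
  13. {¬t, q} — ¬t is true.
  14. {¬t, s} — ¬t is true.
  15. {¬r, t} — ¬r is true.
  16. {t, ¬q} — ¬q is true.
  17. {¬r, ¬q, ¬p} — ¬r is true.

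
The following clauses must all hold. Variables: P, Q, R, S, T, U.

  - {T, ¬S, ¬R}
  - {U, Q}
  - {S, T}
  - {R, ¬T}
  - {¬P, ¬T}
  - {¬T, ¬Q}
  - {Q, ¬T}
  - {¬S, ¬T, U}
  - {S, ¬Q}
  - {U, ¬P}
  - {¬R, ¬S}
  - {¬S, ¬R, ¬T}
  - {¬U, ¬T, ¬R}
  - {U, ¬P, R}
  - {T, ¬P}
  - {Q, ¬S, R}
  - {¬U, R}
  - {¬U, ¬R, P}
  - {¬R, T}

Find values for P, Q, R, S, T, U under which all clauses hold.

P=F, Q=T, R=F, S=T, T=F, U=F

Branch on P: take P = False.
Set Q = True and propagate.
  then T is forced to False.
  then S is forced to True.
  then R is forced to False.
  then U is forced to False.
Every clause has at least one true literal under this assignment.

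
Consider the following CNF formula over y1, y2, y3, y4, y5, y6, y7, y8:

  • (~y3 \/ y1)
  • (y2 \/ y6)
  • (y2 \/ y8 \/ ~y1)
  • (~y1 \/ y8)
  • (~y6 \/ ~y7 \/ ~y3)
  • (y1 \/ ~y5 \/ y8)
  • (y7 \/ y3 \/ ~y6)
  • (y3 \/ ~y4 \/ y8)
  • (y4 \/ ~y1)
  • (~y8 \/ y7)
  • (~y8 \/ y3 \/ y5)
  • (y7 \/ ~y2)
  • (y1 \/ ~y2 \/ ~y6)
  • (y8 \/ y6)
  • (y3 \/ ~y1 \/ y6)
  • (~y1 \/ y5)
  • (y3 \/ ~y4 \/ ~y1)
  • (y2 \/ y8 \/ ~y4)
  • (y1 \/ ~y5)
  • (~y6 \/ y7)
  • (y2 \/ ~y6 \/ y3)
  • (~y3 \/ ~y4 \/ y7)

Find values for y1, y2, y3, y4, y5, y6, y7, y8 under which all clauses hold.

y1 = 1  y2 = 1  y3 = 1  y4 = 1  y5 = 1  y6 = 0  y7 = 1  y8 = 1

Branch on y1: take y1 = True.
  then y8 is forced to True.
  then y4 is forced to True.
  then y7 is forced to True.
  then y5 is forced to True.
  then y3 is forced to True.
  then y6 is forced to False.
  then y2 is forced to True.
Every clause has at least one true literal under this assignment.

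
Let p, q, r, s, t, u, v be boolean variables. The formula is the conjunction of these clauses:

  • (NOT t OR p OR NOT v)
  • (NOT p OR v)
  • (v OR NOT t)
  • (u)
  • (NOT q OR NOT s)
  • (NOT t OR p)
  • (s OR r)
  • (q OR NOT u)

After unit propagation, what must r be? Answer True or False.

True

(u) is a unit clause: u = True.
In (NOT u OR q), NOT u is now false; q must hold, so q = True.
In (NOT q OR NOT s), NOT q is now false; NOT s must hold, so s = False.
In (s OR r), s is now false; r must hold, so r = True.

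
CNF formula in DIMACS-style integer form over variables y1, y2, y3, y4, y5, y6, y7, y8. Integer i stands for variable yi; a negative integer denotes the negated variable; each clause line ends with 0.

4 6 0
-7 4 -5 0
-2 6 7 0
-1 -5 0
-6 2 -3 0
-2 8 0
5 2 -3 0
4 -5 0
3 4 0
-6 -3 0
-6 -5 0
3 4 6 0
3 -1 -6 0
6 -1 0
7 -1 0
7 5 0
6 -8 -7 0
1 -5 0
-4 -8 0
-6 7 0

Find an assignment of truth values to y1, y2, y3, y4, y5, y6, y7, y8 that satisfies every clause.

y1=False, y2=False, y3=False, y4=True, y5=False, y6=True, y7=True, y8=False

Check each clause:
  1. (y6 OR y4) — y4 is true.
  2. (NOT y7 OR y4 OR NOT y5) — NOT y5 is true.
  3. (y7 OR y6 OR NOT y2) — NOT y2 is true.
  4. (NOT y5 OR NOT y1) — NOT y5 is true.
  5. (NOT y6 OR NOT y3 OR y2) — NOT y3 is true.
  6. (NOT y2 OR y8) — NOT y2 is true.
  7. (y2 OR y5 OR NOT y3) — NOT y3 is true.
  8. (y4 OR NOT y5) — NOT y5 is true.
  9. (y4 OR y3) — y4 is true.
  10. (NOT y6 OR NOT y3) — NOT y3 is true.
  11. (NOT y6 OR NOT y5) — NOT y5 is true.
  12. (y4 OR y6 OR y3) — y4 is true.
  13. (NOT y1 OR y3 OR NOT y6) — NOT y1 is true.
  14. (NOT y1 OR y6) — y6 is true.
  15. (NOT y1 OR y7) — NOT y1 is true.
  16. (y5 OR y7) — y7 is true.
  17. (NOT y7 OR y6 OR NOT y8) — NOT y8 is true.
  18. (NOT y5 OR y1) — NOT y5 is true.
  19. (NOT y4 OR NOT y8) — NOT y8 is true.
  20. (NOT y6 OR y7) — y7 is true.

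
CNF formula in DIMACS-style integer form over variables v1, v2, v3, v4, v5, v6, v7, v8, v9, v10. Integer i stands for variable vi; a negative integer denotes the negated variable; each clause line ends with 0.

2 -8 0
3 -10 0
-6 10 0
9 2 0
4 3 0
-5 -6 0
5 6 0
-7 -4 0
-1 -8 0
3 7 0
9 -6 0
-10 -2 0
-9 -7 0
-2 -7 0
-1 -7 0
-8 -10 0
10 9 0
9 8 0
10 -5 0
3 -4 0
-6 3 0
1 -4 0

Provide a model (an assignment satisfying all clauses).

Pure literal: v3 appears only positively; assign v3 = True.
Branch on v1: take v1 = False.
  then v4 is forced to False.
Set v2 = False and propagate.
  then v8 is forced to False.
  then v9 is forced to True.
  then v7 is forced to False.
For the remaining variables, v5 = False, v6 = True, v10 = True works.
Check each clause:
  1. (~v8 \/ v2) — ~v8 is true.
  2. (~v10 \/ v3) — v3 is true.
  3. (~v6 \/ v10) — v10 is true.
  4. (v9 \/ v2) — v9 is true.
  5. (v3 \/ v4) — v3 is true.
  6. (~v6 \/ ~v5) — ~v5 is true.
  7. (v5 \/ v6) — v6 is true.
  8. (~v4 \/ ~v7) — ~v7 is true.
  9. (~v1 \/ ~v8) — ~v8 is true.
  10. (v3 \/ v7) — v3 is true.
  11. (v9 \/ ~v6) — v9 is true.
  12. (~v10 \/ ~v2) — ~v2 is true.
  13. (~v9 \/ ~v7) — ~v7 is true.
  14. (~v2 \/ ~v7) — ~v7 is true.
  15. (~v7 \/ ~v1) — ~v7 is true.
  16. (~v10 \/ ~v8) — ~v8 is true.
  17. (v9 \/ v10) — v9 is true.
  18. (v9 \/ v8) — v9 is true.
  19. (~v5 \/ v10) — v10 is true.
  20. (~v4 \/ v3) — v3 is true.
  21. (v3 \/ ~v6) — v3 is true.
  22. (~v4 \/ v1) — ~v4 is true.

v1=False  v2=False  v3=True  v4=False  v5=False  v6=True  v7=False  v8=False  v9=True  v10=True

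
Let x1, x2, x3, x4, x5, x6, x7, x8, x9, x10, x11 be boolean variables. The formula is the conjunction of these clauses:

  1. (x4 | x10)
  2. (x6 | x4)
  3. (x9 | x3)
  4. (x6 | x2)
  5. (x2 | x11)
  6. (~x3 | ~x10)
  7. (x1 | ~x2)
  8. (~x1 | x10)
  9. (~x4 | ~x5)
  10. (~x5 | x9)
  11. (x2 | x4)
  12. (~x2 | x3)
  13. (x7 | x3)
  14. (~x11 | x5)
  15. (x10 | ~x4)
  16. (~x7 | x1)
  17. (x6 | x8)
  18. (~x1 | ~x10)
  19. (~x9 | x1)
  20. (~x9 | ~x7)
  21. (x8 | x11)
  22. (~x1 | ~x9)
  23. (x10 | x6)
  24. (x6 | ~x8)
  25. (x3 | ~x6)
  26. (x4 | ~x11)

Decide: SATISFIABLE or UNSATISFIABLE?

x1 = True:
  propagation gives x10=True; an empty clause results — contradiction.
x1 = False:
  propagation gives x2=False, x6=True, x11=True, x4=True; an empty clause results — contradiction.
Every branch closes, so no satisfying assignment exists.

UNSATISFIABLE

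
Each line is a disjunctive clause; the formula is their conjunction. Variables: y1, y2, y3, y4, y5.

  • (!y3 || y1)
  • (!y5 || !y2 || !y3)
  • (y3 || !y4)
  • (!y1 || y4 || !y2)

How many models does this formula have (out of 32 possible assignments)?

11

Case analysis on y3 and y1:
  y3=T, y1=T: 5 of the 8 assignments to (y2,y4,y5) work.
  y3=T, y1=F: a clause becomes empty — 0.
  y3=F, y1=T: remaining (y2,y4,y5) ∈ {(F,F,F); (F,F,T)} — 2.
  y3=F, y1=F: remaining (y2,y4,y5) ∈ {(F,F,F); (F,F,T); (T,F,F); (T,F,T)} — 4.
Total: 5 + 0 + 2 + 4 = 11.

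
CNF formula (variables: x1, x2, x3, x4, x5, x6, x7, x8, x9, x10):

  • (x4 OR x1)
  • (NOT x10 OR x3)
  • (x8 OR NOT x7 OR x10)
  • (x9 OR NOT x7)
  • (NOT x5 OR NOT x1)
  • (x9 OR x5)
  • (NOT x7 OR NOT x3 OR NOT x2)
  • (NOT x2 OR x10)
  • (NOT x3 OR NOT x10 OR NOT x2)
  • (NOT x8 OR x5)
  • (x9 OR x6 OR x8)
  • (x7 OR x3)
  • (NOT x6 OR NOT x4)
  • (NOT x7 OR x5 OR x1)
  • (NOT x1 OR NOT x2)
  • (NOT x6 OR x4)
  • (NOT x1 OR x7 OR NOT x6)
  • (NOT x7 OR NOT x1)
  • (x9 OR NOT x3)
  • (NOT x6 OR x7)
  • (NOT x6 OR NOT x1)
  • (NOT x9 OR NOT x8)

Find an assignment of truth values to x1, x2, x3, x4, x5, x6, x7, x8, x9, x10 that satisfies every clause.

x1=1, x2=0, x3=1, x4=1, x5=0, x6=0, x7=0, x8=0, x9=1, x10=1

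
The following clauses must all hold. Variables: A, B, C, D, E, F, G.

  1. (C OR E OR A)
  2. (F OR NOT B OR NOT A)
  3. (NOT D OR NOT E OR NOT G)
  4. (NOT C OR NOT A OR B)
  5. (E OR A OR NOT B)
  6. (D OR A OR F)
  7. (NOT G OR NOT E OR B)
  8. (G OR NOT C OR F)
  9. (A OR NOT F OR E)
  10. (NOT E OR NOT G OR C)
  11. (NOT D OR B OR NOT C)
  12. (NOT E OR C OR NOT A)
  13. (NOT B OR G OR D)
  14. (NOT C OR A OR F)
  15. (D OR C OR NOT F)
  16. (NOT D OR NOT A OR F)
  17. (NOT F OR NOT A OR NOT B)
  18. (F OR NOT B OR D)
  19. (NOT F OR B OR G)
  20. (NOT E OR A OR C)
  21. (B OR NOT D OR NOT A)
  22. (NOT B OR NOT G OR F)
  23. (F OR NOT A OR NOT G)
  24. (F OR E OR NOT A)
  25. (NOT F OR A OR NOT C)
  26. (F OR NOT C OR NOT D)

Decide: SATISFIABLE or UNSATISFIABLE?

UNSATISFIABLE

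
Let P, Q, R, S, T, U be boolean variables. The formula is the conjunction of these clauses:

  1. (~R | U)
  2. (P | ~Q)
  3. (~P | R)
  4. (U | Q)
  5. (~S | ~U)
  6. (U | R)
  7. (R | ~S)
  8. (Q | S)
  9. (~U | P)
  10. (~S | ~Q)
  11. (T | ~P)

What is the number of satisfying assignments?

Satisfying assignments:
  P=1 Q=1 R=1 S=0 T=1 U=1
That's 1 in total.

1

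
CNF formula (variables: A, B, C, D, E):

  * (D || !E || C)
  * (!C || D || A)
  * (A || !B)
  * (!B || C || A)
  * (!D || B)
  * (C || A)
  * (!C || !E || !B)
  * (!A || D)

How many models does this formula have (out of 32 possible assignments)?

3

The models are:
  A=T B=T C=F D=T E=F
  A=T B=T C=F D=T E=T
  A=T B=T C=T D=T E=F
That's 3 in total.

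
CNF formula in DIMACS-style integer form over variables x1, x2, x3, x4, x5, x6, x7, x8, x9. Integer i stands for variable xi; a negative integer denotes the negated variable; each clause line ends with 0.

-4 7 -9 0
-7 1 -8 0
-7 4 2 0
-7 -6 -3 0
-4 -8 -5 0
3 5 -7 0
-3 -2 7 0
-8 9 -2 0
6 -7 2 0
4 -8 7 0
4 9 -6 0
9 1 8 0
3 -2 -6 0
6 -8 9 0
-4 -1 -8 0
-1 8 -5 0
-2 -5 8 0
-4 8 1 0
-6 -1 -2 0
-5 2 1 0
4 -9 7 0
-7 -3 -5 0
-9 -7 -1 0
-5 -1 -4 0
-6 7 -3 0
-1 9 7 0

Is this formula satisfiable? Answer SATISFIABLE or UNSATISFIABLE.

Try x1 = False.
Try x2 = True.
Try x3 = True.
  then x7 is forced to True.
  then x8 is forced to False.
  then x6 is forced to False.
  then x9 is forced to True.
  then x5 is forced to False.
  then x4 is forced to False.
Every clause has at least one true literal under this assignment.
So x1=False  x2=True  x3=True  x4=False  x5=False  x6=False  x7=True  x8=False  x9=True is a satisfying assignment.

SATISFIABLE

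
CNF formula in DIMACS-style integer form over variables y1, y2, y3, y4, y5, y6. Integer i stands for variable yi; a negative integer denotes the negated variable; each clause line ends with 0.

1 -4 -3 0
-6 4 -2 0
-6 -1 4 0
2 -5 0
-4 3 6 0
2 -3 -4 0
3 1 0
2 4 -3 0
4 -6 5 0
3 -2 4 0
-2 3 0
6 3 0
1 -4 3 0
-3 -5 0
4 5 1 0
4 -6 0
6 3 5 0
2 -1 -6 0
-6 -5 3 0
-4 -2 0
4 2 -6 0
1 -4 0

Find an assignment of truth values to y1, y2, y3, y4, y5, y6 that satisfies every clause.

Try y1 = True.
Try y2 = True.
  then y3 is forced to True.
  then y5 is forced to False.
  then y4 is forced to False.
  then y6 is forced to False.

y1=True, y2=True, y3=True, y4=False, y5=False, y6=False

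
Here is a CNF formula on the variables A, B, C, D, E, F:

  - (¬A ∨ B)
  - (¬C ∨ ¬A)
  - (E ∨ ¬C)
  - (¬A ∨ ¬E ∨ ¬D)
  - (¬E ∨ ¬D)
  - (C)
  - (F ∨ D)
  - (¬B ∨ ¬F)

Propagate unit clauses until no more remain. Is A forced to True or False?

(C) stands alone — C = True.
(¬A ∨ ¬C): since C = True, the clause reduces to (¬A). A = False.

False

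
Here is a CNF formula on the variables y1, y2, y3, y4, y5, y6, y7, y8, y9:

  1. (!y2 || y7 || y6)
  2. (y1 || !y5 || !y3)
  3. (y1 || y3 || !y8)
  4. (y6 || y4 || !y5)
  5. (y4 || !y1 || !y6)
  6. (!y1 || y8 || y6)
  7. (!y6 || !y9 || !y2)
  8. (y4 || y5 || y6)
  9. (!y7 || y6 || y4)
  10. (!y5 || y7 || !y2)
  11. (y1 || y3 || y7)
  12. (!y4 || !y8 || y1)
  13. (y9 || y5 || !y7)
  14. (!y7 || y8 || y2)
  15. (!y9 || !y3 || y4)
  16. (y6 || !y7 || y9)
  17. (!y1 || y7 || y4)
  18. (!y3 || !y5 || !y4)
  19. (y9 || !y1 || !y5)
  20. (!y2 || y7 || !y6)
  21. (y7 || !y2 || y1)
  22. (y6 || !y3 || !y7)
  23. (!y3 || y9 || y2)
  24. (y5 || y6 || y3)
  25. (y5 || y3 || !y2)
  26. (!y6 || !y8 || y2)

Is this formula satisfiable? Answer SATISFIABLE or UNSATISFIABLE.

SATISFIABLE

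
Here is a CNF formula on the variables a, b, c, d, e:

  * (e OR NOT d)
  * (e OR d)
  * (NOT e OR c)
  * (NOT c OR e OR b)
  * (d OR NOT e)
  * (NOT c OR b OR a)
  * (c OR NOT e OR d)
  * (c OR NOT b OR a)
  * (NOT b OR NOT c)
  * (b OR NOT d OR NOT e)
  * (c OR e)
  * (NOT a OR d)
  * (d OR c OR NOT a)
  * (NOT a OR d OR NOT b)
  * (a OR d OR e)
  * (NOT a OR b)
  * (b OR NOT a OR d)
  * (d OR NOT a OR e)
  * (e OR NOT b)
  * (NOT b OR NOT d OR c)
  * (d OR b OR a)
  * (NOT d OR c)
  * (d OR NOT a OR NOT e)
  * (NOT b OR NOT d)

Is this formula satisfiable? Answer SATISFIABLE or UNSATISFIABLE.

UNSATISFIABLE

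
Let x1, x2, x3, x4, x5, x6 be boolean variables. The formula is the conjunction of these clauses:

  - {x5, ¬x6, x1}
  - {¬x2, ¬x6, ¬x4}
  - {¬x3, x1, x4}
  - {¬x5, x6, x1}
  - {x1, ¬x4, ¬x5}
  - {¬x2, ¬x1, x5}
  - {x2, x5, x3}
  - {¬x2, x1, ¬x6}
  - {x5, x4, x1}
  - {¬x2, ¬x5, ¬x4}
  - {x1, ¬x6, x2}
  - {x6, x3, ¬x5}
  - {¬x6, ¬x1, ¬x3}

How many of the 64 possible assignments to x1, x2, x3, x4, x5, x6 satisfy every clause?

11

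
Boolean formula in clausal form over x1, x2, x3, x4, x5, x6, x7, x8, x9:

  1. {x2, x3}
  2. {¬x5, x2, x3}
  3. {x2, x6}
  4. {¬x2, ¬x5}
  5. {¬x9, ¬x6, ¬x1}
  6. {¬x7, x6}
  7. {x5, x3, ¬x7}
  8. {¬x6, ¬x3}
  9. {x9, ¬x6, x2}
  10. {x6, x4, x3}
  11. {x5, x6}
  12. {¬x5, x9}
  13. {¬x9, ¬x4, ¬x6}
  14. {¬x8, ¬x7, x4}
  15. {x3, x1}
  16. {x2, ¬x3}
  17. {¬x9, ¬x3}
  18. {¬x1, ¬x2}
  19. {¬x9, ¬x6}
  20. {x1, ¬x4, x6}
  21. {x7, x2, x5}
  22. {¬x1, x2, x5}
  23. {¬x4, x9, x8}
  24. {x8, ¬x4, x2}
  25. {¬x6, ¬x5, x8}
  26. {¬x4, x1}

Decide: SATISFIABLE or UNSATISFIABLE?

UNSATISFIABLE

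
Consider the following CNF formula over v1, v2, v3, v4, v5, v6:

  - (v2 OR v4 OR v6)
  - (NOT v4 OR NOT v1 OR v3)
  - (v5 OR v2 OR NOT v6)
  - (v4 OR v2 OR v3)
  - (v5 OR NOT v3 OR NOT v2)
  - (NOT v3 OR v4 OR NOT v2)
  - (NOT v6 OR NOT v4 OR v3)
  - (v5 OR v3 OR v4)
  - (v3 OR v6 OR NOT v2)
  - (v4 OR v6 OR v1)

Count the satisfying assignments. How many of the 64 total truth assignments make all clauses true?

16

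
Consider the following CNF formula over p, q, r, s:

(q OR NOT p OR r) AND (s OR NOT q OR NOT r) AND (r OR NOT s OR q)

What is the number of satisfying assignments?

11

Split on q, then r.
  q=1, r=1: remaining (p,s) ∈ {(0,1); (1,1)} — 2.
  q=1, r=0: remaining (p,s) ∈ {(0,0); (0,1); (1,0); (1,1)} — 4.
  q=0, r=1: remaining (p,s) ∈ {(0,0); (0,1); (1,0); (1,1)} — 4.
  q=0, r=0: remaining (p,s) ∈ {(0,0)} — 1.
Total: 2 + 4 + 4 + 1 = 11.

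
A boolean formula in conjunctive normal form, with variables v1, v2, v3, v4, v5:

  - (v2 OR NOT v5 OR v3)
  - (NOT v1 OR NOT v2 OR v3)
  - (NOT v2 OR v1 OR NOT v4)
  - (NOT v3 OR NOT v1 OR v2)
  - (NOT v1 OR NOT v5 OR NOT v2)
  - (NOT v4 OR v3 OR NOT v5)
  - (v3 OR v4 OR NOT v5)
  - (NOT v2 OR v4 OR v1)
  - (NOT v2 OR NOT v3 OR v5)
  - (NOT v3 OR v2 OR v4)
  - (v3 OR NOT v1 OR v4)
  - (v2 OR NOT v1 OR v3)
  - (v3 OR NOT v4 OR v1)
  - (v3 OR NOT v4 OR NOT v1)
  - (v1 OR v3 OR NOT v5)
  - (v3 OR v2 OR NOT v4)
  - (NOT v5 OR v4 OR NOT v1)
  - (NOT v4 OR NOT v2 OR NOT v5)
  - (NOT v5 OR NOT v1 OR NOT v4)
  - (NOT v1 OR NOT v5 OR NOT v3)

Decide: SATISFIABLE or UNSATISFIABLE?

Try v1 = False.
Try v2 = False.
Try v3 = True.
  then v4 is forced to True.
v5 is now unconstrained; take v5 = True.
Every clause has at least one true literal under this assignment.
So v1=0, v2=0, v3=1, v4=1, v5=1 is a satisfying assignment.

SATISFIABLE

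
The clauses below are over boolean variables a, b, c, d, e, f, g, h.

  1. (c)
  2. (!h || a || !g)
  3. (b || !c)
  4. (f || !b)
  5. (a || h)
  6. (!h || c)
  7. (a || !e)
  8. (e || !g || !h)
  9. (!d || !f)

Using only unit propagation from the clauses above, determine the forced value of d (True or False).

False

(c) is a unit clause: c = True.
From (!c || b) and c = True: b = True.
(!b || f) with b = True leaves only f, so f = True.
From (!d || !f) and f = True: d = False.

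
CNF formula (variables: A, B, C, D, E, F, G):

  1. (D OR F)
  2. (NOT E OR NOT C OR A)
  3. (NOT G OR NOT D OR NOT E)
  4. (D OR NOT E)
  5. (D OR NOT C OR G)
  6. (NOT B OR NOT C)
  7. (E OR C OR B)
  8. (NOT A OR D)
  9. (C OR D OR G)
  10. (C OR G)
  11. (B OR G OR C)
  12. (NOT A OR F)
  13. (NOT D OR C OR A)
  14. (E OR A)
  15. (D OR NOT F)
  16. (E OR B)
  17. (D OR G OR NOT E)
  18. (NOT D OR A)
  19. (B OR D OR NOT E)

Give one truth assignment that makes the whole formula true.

Try A = True.
  then D is forced to True.
  then F is forced to True.
Try B = True.
  then C is forced to False.
  then G is forced to True.
  then E is forced to False.
Every clause has at least one true literal under this assignment.
Check each clause:
  1. (D OR F) — D is true.
  2. (NOT C OR A OR NOT E) — A is true.
  3. (NOT D OR NOT G OR NOT E) — NOT E is true.
  4. (NOT E OR D) — NOT E is true.
  5. (NOT C OR D OR G) — D is true.
  6. (NOT C OR NOT B) — NOT C is true.
  7. (C OR E OR B) — B is true.
  8. (NOT A OR D) — D is true.
  9. (D OR G OR C) — D is true.
  10. (G OR C) — G is true.
  11. (G OR C OR B) — B is true.
  12. (NOT A OR F) — F is true.
  13. (A OR NOT D OR C) — A is true.
  14. (E OR A) — A is true.
  15. (D OR NOT F) — D is true.
  16. (E OR B) — B is true.
  17. (D OR G OR NOT E) — NOT E is true.
  18. (A OR NOT D) — A is true.
  19. (B OR D OR NOT E) — B is true.

A = T, B = T, C = F, D = T, E = F, F = T, G = T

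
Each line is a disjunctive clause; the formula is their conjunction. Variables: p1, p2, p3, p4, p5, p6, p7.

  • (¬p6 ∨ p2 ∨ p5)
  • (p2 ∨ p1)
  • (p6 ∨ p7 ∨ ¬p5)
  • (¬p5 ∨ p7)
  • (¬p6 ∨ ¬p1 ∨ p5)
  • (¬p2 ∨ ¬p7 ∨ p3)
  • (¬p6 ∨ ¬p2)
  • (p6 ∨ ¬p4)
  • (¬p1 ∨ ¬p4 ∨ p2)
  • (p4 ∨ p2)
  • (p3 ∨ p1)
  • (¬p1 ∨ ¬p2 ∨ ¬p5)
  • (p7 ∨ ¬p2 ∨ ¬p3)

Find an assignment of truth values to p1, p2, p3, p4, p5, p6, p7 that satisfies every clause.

p1=F, p2=T, p3=T, p4=F, p5=T, p6=F, p7=T

Check each clause:
  1. (p2 ∨ ¬p6 ∨ p5) — ¬p6 is true.
  2. (p1 ∨ p2) — p2 is true.
  3. (p7 ∨ p6 ∨ ¬p5) — p7 is true.
  4. (p7 ∨ ¬p5) — p7 is true.
  5. (p5 ∨ ¬p6 ∨ ¬p1) — ¬p6 is true.
  6. (¬p7 ∨ ¬p2 ∨ p3) — p3 is true.
  7. (¬p2 ∨ ¬p6) — ¬p6 is true.
  8. (¬p4 ∨ p6) — ¬p4 is true.
  9. (¬p1 ∨ ¬p4 ∨ p2) — p2 is true.
  10. (p2 ∨ p4) — p2 is true.
  11. (p1 ∨ p3) — p3 is true.
  12. (¬p2 ∨ ¬p5 ∨ ¬p1) — ¬p1 is true.
  13. (p7 ∨ ¬p2 ∨ ¬p3) — p7 is true.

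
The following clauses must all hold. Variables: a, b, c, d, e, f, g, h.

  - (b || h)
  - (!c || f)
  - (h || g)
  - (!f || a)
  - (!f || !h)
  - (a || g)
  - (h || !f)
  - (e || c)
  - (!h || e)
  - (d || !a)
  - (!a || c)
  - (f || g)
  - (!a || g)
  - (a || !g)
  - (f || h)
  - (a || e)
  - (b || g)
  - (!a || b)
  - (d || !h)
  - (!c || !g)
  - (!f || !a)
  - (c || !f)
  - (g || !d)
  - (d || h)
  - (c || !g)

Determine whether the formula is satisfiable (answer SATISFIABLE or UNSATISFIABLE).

UNSATISFIABLE

a = True:
  propagation gives d=True, c=True, f=True; an empty clause results — contradiction.
a = False:
  propagation gives f=False, c=False, g=True; an empty clause results — contradiction.
Every branch closes, so no satisfying assignment exists.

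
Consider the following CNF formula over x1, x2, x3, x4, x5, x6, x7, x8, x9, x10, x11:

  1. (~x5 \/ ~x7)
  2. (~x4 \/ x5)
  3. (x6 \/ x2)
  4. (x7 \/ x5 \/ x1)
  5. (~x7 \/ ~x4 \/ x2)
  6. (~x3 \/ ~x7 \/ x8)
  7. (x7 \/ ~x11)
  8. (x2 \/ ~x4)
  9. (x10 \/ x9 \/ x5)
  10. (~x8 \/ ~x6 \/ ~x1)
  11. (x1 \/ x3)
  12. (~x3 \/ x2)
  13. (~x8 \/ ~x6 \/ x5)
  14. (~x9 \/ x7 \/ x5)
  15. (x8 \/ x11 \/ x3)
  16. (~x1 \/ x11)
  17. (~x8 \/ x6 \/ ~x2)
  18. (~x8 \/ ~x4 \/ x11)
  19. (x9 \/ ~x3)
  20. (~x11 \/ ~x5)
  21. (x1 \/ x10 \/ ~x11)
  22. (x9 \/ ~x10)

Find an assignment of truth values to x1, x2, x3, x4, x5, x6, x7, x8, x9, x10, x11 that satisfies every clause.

Try x1 = False.
  then x3 is forced to True.
  then x2 is forced to True.
  then x9 is forced to True.
For the remaining variables, x4 = True, x5 = True, x6 = False, x7 = False, x8 = False, x10 = True, x11 = False works.

x1 = 0, x2 = 1, x3 = 1, x4 = 1, x5 = 1, x6 = 0, x7 = 0, x8 = 0, x9 = 1, x10 = 1, x11 = 0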